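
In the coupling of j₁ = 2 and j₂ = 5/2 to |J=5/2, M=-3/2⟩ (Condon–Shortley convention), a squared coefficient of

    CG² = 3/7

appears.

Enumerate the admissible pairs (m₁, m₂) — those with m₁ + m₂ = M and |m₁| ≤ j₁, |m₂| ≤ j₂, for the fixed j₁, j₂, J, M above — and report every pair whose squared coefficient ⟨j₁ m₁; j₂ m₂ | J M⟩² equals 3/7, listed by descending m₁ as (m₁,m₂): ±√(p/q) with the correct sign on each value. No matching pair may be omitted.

Admissible pairs with m₁+m₂ = M = -3/2: (-2,1/2), (-1,-1/2), (0,-3/2), (1,-5/2)
  (m₁,m₂)=(1,-5/2): CG² = 3/7, CG = +√(3/7)   ← matches the target
  (m₁,m₂)=(0,-3/2): CG² = 1/70, CG = −√(1/70)
  (m₁,m₂)=(-1,-1/2): CG² = 6/35, CG = −√(6/35)
  (m₁,m₂)=(-2,1/2): CG² = 27/70, CG = +√(27/70)
Pairs with CG² = 3/7: (1,-5/2): +√(3/7)

(1,-5/2): +√(3/7)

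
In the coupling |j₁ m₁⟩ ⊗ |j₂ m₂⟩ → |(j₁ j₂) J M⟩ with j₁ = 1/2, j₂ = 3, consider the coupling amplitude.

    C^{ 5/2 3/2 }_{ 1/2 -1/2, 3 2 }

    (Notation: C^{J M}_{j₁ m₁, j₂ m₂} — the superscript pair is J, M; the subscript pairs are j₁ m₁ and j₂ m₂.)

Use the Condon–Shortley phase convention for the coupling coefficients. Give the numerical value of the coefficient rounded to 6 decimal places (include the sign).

√[6·1!0!5!/7! · 0!1!5!1!4!1!] = √(2880/7)
  +(−1)^1/∏(1,0,0,4,0,1)! = -1/24  (running -1/24)
⟨..|..⟩ = √(2880/7)·(-1/24) = -0.845154

−√(5/7) = -0.845154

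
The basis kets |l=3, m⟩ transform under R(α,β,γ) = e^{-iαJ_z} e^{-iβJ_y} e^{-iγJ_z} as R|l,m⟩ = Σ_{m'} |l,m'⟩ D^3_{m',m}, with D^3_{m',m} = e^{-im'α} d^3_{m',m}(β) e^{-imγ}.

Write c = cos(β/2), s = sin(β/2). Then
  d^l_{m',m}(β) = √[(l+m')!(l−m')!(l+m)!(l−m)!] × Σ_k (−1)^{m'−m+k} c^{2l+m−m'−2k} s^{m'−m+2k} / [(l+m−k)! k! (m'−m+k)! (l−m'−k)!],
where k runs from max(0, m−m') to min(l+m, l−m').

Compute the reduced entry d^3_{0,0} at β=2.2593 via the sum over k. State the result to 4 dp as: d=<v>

d^3_{0,0}(β=2.2593) via the finite sum:
c=cos(2.259300/2)=0.426976, s=sin(2.259300/2)=0.904263; N=√[6·6·6·6]=36.000000
The bounds max(0,m−m')=0 and min(l+m,l−m')=3 give 4 terms
  k=0: (−1)^0·36.0000/(36)·0.4270^6·0.9043^0 = +0.006059
  k=1: (−1)^1·36.0000/(4)·0.4270^4·0.9043^2 = -0.244595
  k=2: (−1)^2·36.0000/(4)·0.4270^2·0.9043^4 = +1.097056
  k=3: (−1)^3·36.0000/(36)·0.4270^0·0.9043^6 = -0.546724
d^3_{0,0}(2.2593) = +0.006059 -0.244595 +1.097056 -0.546724 = +0.311797

d=0.3118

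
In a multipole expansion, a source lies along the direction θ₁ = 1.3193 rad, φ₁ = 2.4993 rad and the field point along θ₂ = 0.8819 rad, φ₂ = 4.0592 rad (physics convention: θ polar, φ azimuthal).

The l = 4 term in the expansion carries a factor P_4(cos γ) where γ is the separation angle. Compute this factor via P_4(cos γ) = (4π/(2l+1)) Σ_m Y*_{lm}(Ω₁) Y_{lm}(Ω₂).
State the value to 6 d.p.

Term-by-term m-sum for l=4 (normalisation 4π/9 = 1.396263):
  m=-4: Y*=-0.327343-0.210937i  Y=-0.135677+0.079284i  product +0.061137+0.002666i
  m=-3: Y*=+0.098655+0.265249i  Y=+0.338700+0.138738i  product -0.003385+0.103527i
  m=-2: Y*=-0.050189+0.170541i  Y=-0.095270-0.351865i  product +0.064789+0.001412i
  m=-1: Y*=+0.234330-0.175306i  Y=+0.024171-0.031586i  product +0.000127-0.011639i
  m=+0: Y*=+0.135023-0.000000i  Y=-0.360475+0.000000i  product -0.048673+0.000000i
  m=+1: Y*=-0.234330-0.175306i  Y=-0.024171-0.031586i  product +0.000127+0.011639i
  m=+2: Y*=-0.050189-0.170541i  Y=-0.095270+0.351865i  product +0.064789-0.001412i
  m=+3: Y*=-0.098655+0.265249i  Y=-0.338700+0.138738i  product -0.003385-0.103527i
  m=+4: Y*=-0.327343+0.210937i  Y=-0.135677-0.079284i  product +0.061137-0.002666i
Accumulated sum +0.196662+0.000000i; after 4π/(2l+1) scaling, +0.274592+0.000000i ⇒ P_4 = 0.274592

0.274592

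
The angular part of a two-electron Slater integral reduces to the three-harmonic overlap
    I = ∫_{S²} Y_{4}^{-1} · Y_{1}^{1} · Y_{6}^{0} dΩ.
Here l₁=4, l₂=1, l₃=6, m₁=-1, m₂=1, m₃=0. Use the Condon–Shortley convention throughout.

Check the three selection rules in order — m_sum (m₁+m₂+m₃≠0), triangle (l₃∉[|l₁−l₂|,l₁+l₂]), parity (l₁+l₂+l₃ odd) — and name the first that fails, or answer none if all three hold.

m₁+m₂+m₃ = -1 + 1 + 0 = 0  ✓
triangle: need |l₁−l₂| ≤ l₃ ≤ l₁+l₂ = [3,5]; l₃=6 is outside  ✗
parity: l₁+l₂+l₃ = 11 is odd

triangle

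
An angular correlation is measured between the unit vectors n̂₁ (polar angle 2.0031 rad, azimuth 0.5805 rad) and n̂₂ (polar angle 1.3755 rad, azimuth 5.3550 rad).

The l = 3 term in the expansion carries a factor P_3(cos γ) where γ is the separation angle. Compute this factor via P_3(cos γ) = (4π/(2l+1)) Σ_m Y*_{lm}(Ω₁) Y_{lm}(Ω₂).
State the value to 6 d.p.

Term-by-term m-sum for l=3 (normalisation 4π/7 = 1.795196):
  m=-3: (-0.053059+0.307803i) × (-0.369040+0.137661i) = -0.022791-0.120896i  (running Σ = -0.022791-0.120896i)
  m=-2: (-0.140650-0.323788i) × (-0.053766+0.183126i) = +0.066856-0.008348i  (running Σ = +0.044065-0.129244i)
  m=-1: (-0.030021-0.019691i) × (-0.154222-0.206011i) = +0.000573+0.009221i  (running Σ = +0.044638-0.120022i)
  m=0: (+0.331823-0.000000i) × (-0.203617+0.000000i) = -0.067565+0.000000i  (running Σ = -0.022927-0.120022i)
  m=1: (+0.030021-0.019691i) × (+0.154222-0.206011i) = +0.000573-0.009221i  (running Σ = -0.022353-0.129244i)
  m=2: (-0.140650+0.323788i) × (-0.053766-0.183126i) = +0.066856+0.008348i  (running Σ = +0.044503-0.120896i)
  m=3: (+0.053059+0.307803i) × (+0.369040+0.137661i) = -0.022791+0.120896i  (running Σ = +0.021711+0.000000i)
Total Σ_m = +0.021711+0.000000i. Multiply by 1.795196: +0.038976+0.000000i. P_3(cos γ) = 0.038976

0.038976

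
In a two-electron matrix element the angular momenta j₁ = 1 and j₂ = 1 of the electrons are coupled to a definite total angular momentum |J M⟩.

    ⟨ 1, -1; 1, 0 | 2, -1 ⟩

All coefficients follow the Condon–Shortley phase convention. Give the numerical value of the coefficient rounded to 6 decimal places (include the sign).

j₁+j₂−J=0  J+j₁−j₂=2  J−j₁+j₂=2  j₁+j₂+J+1=5
(j₁±m₁, j₂±m₂, J±M) = (0,2,1,1,1,3)
P² = 2
sum k=0..0:
  [0] +1/2 = 1/2
S = 1/2
C² = P²·S² = 1/2 ; C = +0.707107

+0.707107  (= +√(1/2))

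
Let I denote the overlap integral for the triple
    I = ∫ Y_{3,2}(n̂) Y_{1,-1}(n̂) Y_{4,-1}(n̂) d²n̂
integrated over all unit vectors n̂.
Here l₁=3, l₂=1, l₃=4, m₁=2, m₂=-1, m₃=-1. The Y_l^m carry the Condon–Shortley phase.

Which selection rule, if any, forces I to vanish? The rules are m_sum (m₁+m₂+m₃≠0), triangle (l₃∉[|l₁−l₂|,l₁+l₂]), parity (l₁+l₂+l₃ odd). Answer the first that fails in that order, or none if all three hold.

none

Σmᵢ = 0  ✓
l₃∈[|l₁−l₂|,l₁+l₂]=[2,4], have l₃=4  ✓
Σlᵢ = 8 ⇒ even  ✓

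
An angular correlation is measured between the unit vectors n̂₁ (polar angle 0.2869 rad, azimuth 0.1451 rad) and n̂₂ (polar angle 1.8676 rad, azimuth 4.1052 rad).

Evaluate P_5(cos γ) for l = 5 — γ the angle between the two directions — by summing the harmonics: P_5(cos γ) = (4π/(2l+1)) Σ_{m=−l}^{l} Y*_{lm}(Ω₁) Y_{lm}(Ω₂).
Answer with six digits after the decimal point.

-0.162490

Addition theorem: P_5(cos γ) = (4π/11) Σ_m Y*_{lm}(Ω₁) Y_{lm}(Ω₂), m = −5…5:
  [-5]  conj(Y_{5,-5})(Ω₁) = (0.000630, 0.000559) ; Y_{5,-5}(Ω₂) = (-0.039139, -0.369088) ; Δ = (0.000182, -0.000254)
  [-4]  conj(Y_{5,-4})(Ω₁) = (0.007549, 0.004950) ; Y_{5,-4}(Ω₂) = (0.271559, -0.234755) ; Δ = (0.003212, -0.000428)
  [-3]  conj(Y_{5,-3})(Ω₁) = (0.051743, 0.024063) ; Y_{5,-3}(Ω₂) = (-0.067455, -0.017280) ; Δ = (-0.003075, -0.002517)
  [-2]  conj(Y_{5,-2})(Ω₁) = (0.219485, 0.065545) ; Y_{5,-2}(Ω₂) = (-0.117570, -0.315777) ; Δ = (-0.005107, -0.077014)
  [-1]  conj(Y_{5,-1})(Ω₁) = (0.528444, 0.077220) ; Y_{5,-1}(Ω₂) = (0.007664, -0.011032) ; Δ = (0.004902, -0.005238)
  [+0]  conj(Y_{5,0})(Ω₁) = (0.439665, -0.000000) ; Y_{5,0}(Ω₂) = (-0.324028, 0.000000) ; Δ = (-0.142464, 0.000000)
  [+1]  conj(Y_{5,1})(Ω₁) = (-0.528444, 0.077220) ; Y_{5,1}(Ω₂) = (-0.007664, -0.011032) ; Δ = (0.004902, 0.005238)
  [+2]  conj(Y_{5,2})(Ω₁) = (0.219485, -0.065545) ; Y_{5,2}(Ω₂) = (-0.117570, 0.315777) ; Δ = (-0.005107, 0.077014)
  [+3]  conj(Y_{5,3})(Ω₁) = (-0.051743, 0.024063) ; Y_{5,3}(Ω₂) = (0.067455, -0.017280) ; Δ = (-0.003075, 0.002517)
  [+4]  conj(Y_{5,4})(Ω₁) = (0.007549, -0.004950) ; Y_{5,4}(Ω₂) = (0.271559, 0.234755) ; Δ = (0.003212, 0.000428)
  [+5]  conj(Y_{5,5})(Ω₁) = (-0.000630, 0.000559) ; Y_{5,5}(Ω₂) = (0.039139, -0.369088) ; Δ = (0.000182, 0.000254)
Total Σ_m = (-0.142236, -0.000000). Multiply by 1.142397: (-0.162490, -0.000000). P_5(cos γ) = -0.162490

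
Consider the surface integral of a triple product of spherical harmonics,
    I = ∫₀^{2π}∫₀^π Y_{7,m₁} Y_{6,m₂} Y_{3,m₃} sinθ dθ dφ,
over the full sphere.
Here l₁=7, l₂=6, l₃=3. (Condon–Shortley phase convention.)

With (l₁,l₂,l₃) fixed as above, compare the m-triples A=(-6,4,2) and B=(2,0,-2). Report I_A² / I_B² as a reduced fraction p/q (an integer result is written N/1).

l's match ⇒ only the (l;m) 3-j factors differ between A and B.
A: triangle coeff Δ(7,6,3) = 1/2042040; Σ_t [9,10]: t=9:−1/8709120 t=10:+1/43545600 = -1/10886400; (3j)²=8/357 [(7 6 3; -6 4 2)], sign=+1
B: triangle coeff Δ(7,6,3) = 1/2042040; Σ_t [4,5]: t=4:+1/207360 t=5:−1/345600 = 1/518400; (3j)²=12/2431 [(7 6 3; 2 0 -2)], sign=-1
I_A²/I_B² = (8/357)/(12/2431) = 286/63

286/63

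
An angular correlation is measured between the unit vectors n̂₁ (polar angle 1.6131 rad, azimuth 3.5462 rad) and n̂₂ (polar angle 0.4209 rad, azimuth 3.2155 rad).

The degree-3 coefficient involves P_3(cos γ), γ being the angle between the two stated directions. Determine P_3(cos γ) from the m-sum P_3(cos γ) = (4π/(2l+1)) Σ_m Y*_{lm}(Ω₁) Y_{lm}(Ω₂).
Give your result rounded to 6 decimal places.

-0.416342

Expand P_3 via completeness: Σ_{m} conj(Y_{3,m}) at Ω₁ times Y_{3,m} at Ω₂ —
  m=-3: (-0.145404, -0.389873) × (-0.027762, 0.006258) = (0.006477, 0.009913)  (running Σ = (0.006477, 0.009913))
  m=-2: (-0.029772, -0.031225) × (0.154021, -0.022934) = (-0.005302, -0.004127)  (running Σ = (0.001175, 0.005787))
  m=-1: (0.294166, 0.125972) × (-0.416823, 0.030863) = (-0.126503, -0.043429)  (running Σ = (-0.125328, -0.037642))
  m=0: (0.047205, -0.000000) × (0.396909, 0.000000) = (0.018736, 0.000000)  (running Σ = (-0.106592, -0.037642))
  m=1: (-0.294166, 0.125972) × (0.416823, 0.030863) = (-0.126503, 0.043429)  (running Σ = (-0.233095, 0.005787))
  m=2: (-0.029772, 0.031225) × (0.154021, 0.022934) = (-0.005302, 0.004127)  (running Σ = (-0.238396, 0.009913))
  m=3: (0.145404, -0.389873) × (0.027762, 0.006258) = (0.006477, -0.009913)  (running Σ = (-0.231920, -0.000000))
Total Σ_m = (-0.231920, -0.000000). Multiply by 1.795196: (-0.416342, -0.000000). P_3(cos γ) = -0.416342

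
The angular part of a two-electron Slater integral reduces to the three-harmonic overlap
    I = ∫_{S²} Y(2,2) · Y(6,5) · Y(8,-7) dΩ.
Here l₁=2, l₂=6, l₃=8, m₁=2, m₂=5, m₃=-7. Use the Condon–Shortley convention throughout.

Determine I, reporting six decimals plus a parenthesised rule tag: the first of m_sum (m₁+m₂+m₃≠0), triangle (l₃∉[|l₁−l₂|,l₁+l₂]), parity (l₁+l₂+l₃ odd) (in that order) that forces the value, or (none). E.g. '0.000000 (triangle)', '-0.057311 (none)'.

Rules hold: Σm=0, L=16 even, 4≤8≤8.
N = 5·13·17 = 1105
Δ = 0!·4!·12!/17! = 1/30940
Racah Σ t=0..0: t=0:+1/2073600 = 1/2073600
⇒ 3j(2 6 8; 0 0 0)² = 28/1105, sgn +1
Racah Σ t=0..0: t=0:+1/958003200 = 1/958003200
⇒ 3j(2 6 8; 2 5 -7)² = 3/68, sgn -1
4πI² = N·(3j₀)²·(3jₘ)² = 21/17
I = -1·√(1.23529/4π) = -0.31353083
No selection rule forces the value: the integral is nonzero (none).

-0.313531 (none)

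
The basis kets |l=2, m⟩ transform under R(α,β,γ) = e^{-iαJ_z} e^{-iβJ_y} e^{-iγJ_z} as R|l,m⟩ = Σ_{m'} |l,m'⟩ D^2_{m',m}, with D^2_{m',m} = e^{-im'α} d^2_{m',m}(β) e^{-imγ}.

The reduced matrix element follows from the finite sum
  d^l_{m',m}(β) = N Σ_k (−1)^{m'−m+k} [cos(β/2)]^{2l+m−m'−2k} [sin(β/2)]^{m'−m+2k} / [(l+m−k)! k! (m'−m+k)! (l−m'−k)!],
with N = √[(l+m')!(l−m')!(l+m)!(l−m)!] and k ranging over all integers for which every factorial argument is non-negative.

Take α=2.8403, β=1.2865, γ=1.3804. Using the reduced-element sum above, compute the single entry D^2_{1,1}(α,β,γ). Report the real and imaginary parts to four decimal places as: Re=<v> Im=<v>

Re=0.1327 Im=-0.2478

D^2_{1,1}(2.8403,1.2865,1.3804) = e^{-i·1·2.8403}·d^2_{1,1}(1.2865)·e^{-i·1·1.3804}. Compute d first:
With c≡cos(β/2)=0.800151 and s≡sin(β/2)=0.599799, N=[6·1·6·1]^{1/2}=6.000000
k∈{0,1} keeps every argument non-negative
  k=0: (−1)^0·6.0000/(6)·0.8002^4·0.5998^0 = +0.409909
  k=1: (−1)^1·6.0000/(2)·0.8002^2·0.5998^2 = -0.690997
d^2_{1,1}(1.2865) = +0.409909 -0.690997 = -0.281089
Attach z-rotation phases: D = e^{-i(1)(2.8403)}·(-0.281089)·e^{-i(1)(1.3804)} = +0.132706-0.247790i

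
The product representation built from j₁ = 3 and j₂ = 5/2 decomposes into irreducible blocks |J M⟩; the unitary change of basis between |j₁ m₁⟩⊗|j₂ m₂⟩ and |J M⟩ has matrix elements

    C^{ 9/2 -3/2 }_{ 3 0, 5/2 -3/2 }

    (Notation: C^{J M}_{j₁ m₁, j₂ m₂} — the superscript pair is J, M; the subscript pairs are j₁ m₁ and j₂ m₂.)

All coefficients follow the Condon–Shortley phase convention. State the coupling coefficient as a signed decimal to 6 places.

j₁+j₂−J=1  J+j₁−j₂=5  J−j₁+j₂=4  j₁+j₂+J+1=11
(j₁±m₁, j₂±m₂, J±M) = (3,3,1,4,3,6)
P² = 207360/77
sum k=0..1:
  [0] +1/72 = 1/72
  [1] −1/288 = -1/288
S = 1/96
C² = P²·S² = 45/154 ; C = +0.540562

+√(45/154) ≈ +0.540562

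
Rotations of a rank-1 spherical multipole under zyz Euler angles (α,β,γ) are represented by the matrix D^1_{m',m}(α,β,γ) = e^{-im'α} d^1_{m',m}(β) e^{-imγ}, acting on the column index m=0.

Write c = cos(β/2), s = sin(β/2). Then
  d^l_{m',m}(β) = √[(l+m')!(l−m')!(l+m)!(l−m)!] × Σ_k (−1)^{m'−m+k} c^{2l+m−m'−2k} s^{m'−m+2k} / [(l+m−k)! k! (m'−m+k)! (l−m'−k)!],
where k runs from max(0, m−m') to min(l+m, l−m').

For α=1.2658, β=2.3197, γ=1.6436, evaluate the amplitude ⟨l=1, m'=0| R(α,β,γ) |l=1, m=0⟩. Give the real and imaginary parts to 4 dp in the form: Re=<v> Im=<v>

Re=-0.6808 Im=0.0000

Split into d^1_{0,0}(β=2.3197) × two z-phases.
c=cos(2.319700/2)=0.399477, s=sin(2.319700/2)=0.916743; N=√[1·1·1·1]=1.000000
Admissible k: 0..1 (factorial args all ≥0)
  k=0: (−1)^0·1.0000/(1)·0.3995^2·0.9167^0 = +0.159582
  k=1: (−1)^1·1.0000/(1)·0.3995^0·0.9167^2 = -0.840418
d^1_{0,0}(2.3197) = +0.159582 -0.840418 = -0.680836
Attach z-rotation phases: D = e^{-i(0)(1.2658)}·(-0.680836)·e^{-i(0)(1.6436)} = -0.680836+0.000000i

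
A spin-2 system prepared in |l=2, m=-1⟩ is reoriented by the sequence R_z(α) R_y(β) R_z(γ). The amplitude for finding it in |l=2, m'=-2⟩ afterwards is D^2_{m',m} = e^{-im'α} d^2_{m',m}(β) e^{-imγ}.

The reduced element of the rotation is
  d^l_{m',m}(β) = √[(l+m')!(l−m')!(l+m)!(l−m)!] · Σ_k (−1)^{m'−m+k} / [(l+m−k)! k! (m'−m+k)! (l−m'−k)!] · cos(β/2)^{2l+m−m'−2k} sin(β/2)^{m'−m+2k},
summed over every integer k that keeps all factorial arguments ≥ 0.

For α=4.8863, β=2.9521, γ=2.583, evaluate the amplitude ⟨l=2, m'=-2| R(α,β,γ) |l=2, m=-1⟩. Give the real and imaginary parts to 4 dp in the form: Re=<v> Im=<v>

First d^2_{-2,-1}(β=2.9521), then the phase factors e^{-i(-2)α} and e^{-i(-1)γ}:
Half-angle: c=0.094605, s=0.995515. N=√(1·24·1·6)=12.000000
The bounds max(0,m−m')=1 and min(l+m,l−m')=1 give 1 term
  k=1: (−1)^0·12.0000/(6)·0.0946^3·0.9955^1 = +0.001686
d^2_{-2,-1}(2.9521) = +0.001686
Attach z-rotation phases: D = e^{-i(-2)(4.8863)}·(+0.001686)·e^{-i(-1)(2.5830)} = +0.001649-0.000353i

Re=0.0016 Im=-0.0004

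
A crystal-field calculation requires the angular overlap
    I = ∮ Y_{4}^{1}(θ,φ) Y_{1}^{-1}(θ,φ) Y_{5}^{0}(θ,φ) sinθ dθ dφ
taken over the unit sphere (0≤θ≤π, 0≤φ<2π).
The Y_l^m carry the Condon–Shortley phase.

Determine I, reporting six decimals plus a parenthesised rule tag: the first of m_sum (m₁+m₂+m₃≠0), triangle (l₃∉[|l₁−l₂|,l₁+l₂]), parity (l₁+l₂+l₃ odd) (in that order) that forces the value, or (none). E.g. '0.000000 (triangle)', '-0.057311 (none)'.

0.155288 (none)

m-sum 0 ✓  L=10 even ✓  3≤5≤5 ✓
Π(2lᵢ+1) = 9×3×11 = 297
triangle coeff Δ(4,1,5) = 1/495
Σ_t [0,0]: t=0:+1/576 = 1/576
(3j)²=5/99 [(4 1 5; 0 0 0)], sign=-1
Σ_t [0,0]: t=0:+1/1440 = 1/1440
(3j)²=2/99 [(4 1 5; 1 -1 0)], sign=-1
⇒ 4πI² = 10/33
I = (+1)√(10/33/(4π)) = 0.15528807
No selection rule forces the value: the integral is nonzero (none).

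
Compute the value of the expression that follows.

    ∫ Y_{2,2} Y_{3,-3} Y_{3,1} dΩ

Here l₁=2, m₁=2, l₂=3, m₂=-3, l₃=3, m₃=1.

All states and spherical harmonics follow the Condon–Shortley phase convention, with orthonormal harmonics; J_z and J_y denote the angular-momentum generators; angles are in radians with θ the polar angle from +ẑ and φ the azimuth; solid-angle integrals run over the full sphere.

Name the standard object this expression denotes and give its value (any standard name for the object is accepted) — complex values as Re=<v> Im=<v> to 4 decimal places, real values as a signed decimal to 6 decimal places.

Gaunt coefficient, +0.132981

This is a Gaunt coefficient — the integral of a triple product of spherical harmonics over the sphere.
Rules hold: Σm=0, L=8 even, 1≤3≤5.
N = 5·7·7 = 245
Δ = 2!·2!·4!/9! = 1/3780
Racah Σ t=0..2: t=0:+1/24 t=1:−1/4 t=2:+1/24 = -1/6
⇒ 3j(2 3 3; 0 0 0)² = 4/105, sgn +1
Racah Σ t=0..0: t=0:+1/96 = 1/96
⇒ 3j(2 3 3; 2 -3 1)² = 1/42, sgn +1
4πI² = N·(3j₀)²·(3jₘ)² = 2/9
I = +1·√(0.222222/4π) = 0.13298076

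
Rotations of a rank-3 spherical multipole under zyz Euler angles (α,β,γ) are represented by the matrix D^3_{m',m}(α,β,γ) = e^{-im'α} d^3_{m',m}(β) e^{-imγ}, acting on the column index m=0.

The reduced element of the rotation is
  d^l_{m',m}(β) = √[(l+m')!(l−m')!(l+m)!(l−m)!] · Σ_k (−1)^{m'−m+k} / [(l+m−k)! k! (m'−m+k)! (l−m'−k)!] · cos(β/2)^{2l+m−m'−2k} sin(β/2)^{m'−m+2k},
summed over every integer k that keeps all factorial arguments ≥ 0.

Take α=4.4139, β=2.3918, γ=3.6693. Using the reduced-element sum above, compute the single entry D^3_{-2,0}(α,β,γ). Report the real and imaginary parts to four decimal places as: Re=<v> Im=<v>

D^3_{-2,0}(4.4139,2.3918,3.6693) = e^{-i·-2·4.4139}·d^3_{-2,0}(2.3918)·e^{-i·0·3.6693}. Compute d first:
Half-angle: c=0.366176, s=0.930546. N=√(1·120·6·6)=65.726707
The bounds max(0,m−m')=2 and min(l+m,l−m')=3 give 2 terms
  k=2: (−1)^0·65.7267/(12)·0.3662^4·0.9305^2 = +0.085270
  k=3: (−1)^1·65.7267/(12)·0.3662^2·0.9305^4 = -0.550670
d^3_{-2,0}(2.3918) = +0.085270 -0.550670 = -0.465400
Phases: e^{-i·(-2)·4.4139}=-0.827038+0.562146i, e^{-i·(0)·3.6693}=+1.000000+0.000000i ⇒ D=+0.384903-0.261622i

Re=0.3849 Im=-0.2616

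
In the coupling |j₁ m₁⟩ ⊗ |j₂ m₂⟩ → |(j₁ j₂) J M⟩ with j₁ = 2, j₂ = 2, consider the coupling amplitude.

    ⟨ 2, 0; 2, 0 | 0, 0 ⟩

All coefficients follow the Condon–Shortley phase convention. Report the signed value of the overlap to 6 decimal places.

+√(1/5) = +0.447214

triangle: 4!·0!·0!/5! = 24/120
(j±m)!: 2!·2!·2!·2!·0!·0! = 16
prefactor² = (2J+1)·Δ·N² = 16/5
  k=2: +1/(2!·2!·0!·0!·0!·0!) = 1/4
Σ = 1/4  ⇒  CG² = 16/5·(1/4)² = 1/5
CG = +√(1/5) = +0.447214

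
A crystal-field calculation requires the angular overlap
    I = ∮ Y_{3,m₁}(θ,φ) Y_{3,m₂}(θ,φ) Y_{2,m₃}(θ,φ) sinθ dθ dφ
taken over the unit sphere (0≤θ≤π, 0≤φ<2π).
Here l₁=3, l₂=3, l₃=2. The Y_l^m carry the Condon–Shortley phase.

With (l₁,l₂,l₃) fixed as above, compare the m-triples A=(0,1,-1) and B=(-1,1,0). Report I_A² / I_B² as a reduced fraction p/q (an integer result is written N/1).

Shared (l₁,l₂,l₃)=(3,3,2): N and (l;000)² cancel in I_A²/I_B².
A: Δ = 4!·2!·2!/9! = 1/3780; Racah Σ t=2..3: t=2:+1/8 t=3:−1/12 = 1/24; ⇒ 3j(3 3 2; 0 1 -1)² = 1/210, sgn -1
B: Δ = 4!·2!·2!/9! = 1/3780; Racah Σ t=2..4: t=2:+1/16 t=3:−1/6 t=4:+1/96 = -3/32; ⇒ 3j(3 3 2; -1 1 0)² = 3/140, sgn -1
I_A²/I_B² = (1/210)/(3/140) = 2/9

2/9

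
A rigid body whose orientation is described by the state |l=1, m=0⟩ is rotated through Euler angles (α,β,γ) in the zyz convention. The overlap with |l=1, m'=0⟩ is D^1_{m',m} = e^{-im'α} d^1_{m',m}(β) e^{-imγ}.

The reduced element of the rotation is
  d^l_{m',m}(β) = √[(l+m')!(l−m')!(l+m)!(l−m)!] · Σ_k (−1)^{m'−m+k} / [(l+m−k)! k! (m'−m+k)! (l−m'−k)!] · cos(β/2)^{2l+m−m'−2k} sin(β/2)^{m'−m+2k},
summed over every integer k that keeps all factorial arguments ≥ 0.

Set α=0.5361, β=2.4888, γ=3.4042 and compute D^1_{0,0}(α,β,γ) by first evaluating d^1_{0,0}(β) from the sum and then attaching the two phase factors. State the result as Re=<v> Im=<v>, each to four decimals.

First d^1_{0,0}(β=2.4888), then the phase factors e^{-i(0)α} and e^{-i(0)γ}:
Half-angle: c=0.320632, s=0.947204. N=√(1·1·1·1)=1.000000
Admissible k: 0..1 (factorial args all ≥0)
  k=0: (−1)^0·1.0000/(1)·0.3206^2·0.9472^0 = +0.102805
  k=1: (−1)^1·1.0000/(1)·0.3206^0·0.9472^2 = -0.897195
d^1_{0,0}(2.4888) = +0.102805 -0.897195 = -0.794391
D = (+1.000000+0.000000i)·(-0.794391)·(+1.000000+0.000000i) = -0.794391+0.000000i

Re=-0.7944 Im=0.0000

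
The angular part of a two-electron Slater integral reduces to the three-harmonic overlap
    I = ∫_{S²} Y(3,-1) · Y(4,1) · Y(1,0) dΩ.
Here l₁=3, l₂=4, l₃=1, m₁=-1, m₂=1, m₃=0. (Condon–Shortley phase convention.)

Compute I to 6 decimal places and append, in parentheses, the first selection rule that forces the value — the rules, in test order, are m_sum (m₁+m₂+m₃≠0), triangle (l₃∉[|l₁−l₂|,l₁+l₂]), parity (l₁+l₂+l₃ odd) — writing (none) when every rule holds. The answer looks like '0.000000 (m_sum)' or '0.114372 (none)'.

-0.238414 (none)

Rules hold: Σm=0, L=8 even, 1≤1≤7.
N = 7·9·3 = 189
Δ = 6!·0!·2!/9! = 1/252
Racah Σ t=3..3: t=3:−1/36 = -1/36
⇒ 3j(3 4 1; 0 0 0)² = 4/63, sgn +1
Racah Σ t=4..4: t=4:+1/48 = 1/48
⇒ 3j(3 4 1; -1 1 0)² = 5/84, sgn -1
4πI² = N·(3j₀)²·(3jₘ)² = 5/7
I = -1·√(0.714286/4π) = -0.23841361
No selection rule forces the value: the integral is nonzero (none).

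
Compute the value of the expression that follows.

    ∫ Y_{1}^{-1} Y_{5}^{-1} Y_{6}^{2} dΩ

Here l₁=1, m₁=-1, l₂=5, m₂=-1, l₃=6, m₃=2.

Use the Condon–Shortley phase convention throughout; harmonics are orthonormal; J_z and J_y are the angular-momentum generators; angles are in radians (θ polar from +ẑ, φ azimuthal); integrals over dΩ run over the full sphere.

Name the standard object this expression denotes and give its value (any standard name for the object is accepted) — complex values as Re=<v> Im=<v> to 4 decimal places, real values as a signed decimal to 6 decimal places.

Gaunt coefficient, +0.216205

This is a Gaunt coefficient — the integral of a triple product of spherical harmonics over the sphere.
Checks pass: Σm=0; 12 even; l₃=6∈[4,6].
(2·1+1)(2·5+1)(2·6+1) = 429
Δ: 0! 2! 10! / 13! → 1/858
sum: t=0:+1/14400 = 1/14400
3j²(1 5 6; 0 0 0) = Δ·Π!·Σ² = 6/143  (sign +1)
sum: t=0:+1/34560 = 1/34560
3j²(1 5 6; -1 -1 2) = Δ·Π!·Σ² = 14/429  (sign +1)
combine: 4πI² = 429·6/143·14/429 = 84/143
take √, sign +1: I = 0.21620548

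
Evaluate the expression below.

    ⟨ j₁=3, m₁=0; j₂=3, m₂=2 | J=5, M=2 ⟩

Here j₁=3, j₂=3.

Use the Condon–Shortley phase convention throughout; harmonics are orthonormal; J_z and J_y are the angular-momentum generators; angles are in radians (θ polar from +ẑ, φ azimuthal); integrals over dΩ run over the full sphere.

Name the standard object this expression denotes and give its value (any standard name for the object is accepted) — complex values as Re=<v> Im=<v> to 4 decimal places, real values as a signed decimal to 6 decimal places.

This is a Clebsch–Gordan (vector-coupling) coefficient.
√[11·1!5!5!/12! · 3!3!5!1!7!3!] = √(43200)
  +(−1)^0/∏(0,1,3,5,2,0)! = 1/1440  (running 1/1440)
  +(−1)^1/∏(1,0,2,4,3,1)! = -1/288  (running -1/360)
⟨..|..⟩ = √(43200)·(-1/360) = -0.577350

Clebsch–Gordan coefficient, −√(1/3) ≈ -0.577350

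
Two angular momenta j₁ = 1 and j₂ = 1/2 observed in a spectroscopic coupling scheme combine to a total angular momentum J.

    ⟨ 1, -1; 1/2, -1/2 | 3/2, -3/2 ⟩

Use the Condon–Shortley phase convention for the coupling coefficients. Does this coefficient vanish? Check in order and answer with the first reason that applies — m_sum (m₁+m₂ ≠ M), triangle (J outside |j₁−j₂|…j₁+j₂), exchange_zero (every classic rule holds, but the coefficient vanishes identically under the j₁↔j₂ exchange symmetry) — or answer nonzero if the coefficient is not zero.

nonzero

m-sum: m₁+m₂ = -1+(-1/2) = -3/2, M = -3/2  ✓
triangle: |j₁−j₂| = 1/2 ≤ J = 3/2 ≤ j₁+j₂ = 3/2  ✓
exchange: j₁≠j₂ or m₁≠m₂ — the exchange symmetry imposes no constraint here
value check: CG = +1 = +1.000000 ≠ 0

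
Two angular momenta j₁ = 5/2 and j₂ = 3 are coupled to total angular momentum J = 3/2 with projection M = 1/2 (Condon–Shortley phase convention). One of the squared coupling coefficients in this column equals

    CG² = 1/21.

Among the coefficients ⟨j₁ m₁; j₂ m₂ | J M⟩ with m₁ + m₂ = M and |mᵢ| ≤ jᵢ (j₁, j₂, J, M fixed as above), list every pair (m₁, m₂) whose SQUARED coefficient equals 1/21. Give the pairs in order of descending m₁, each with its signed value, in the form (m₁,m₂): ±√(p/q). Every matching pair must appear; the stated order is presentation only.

Admissible pairs with m₁+m₂ = M = 1/2: (-5/2,3), (-3/2,2), (-1/2,1), (1/2,0), (3/2,-1), (5/2,-2)
  (m₁,m₂)=(5/2,-2): CG² = 5/21, CG = +√(5/21)
  (m₁,m₂)=(3/2,-1): CG² = 7/30, CG = −√(7/30)
  (m₁,m₂)=(1/2,0): CG² = 4/35, CG = +√(4/35)
  (m₁,m₂)=(-1/2,1): CG² = 1/105, CG = −√(1/105)
  (m₁,m₂)=(-3/2,2): CG² = 1/21, CG = −√(1/21)   ← matches the target
  (m₁,m₂)=(-5/2,3): CG² = 5/14, CG = +√(5/14)
Pairs with CG² = 1/21: (-3/2,2): −√(1/21)

(-3/2,2): −√(1/21)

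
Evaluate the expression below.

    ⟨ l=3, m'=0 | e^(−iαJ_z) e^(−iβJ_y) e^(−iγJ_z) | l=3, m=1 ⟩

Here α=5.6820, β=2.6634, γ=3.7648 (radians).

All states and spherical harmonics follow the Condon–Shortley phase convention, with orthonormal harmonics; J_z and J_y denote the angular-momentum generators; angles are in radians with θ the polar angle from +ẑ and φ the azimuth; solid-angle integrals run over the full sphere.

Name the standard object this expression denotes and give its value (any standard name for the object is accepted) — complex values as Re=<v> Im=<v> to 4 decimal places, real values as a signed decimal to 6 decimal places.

Wigner D-matrix element, Re=-0.4759 Im=0.3421

This is a Wigner D-matrix element — the rotation-matrix element ⟨l m'| R(α,β,γ) |l m⟩ in the angular-momentum basis.
Split into d^3_{0,1}(β=2.6634) × two z-phases.
c=cos(2.663400/2)=0.236825, s=sin(2.663400/2)=0.971552; N=√[6·6·24·2]=41.569219
Admissible k: 1..3 (factorial args all ≥0)
  k=1: (−1)^0·41.5692/(12)·0.2368^5·0.9716^1 = +0.002507
  k=2: (−1)^1·41.5692/(4)·0.2368^3·0.9716^3 = -0.126588
  k=3: (−1)^2·41.5692/(12)·0.2368^1·0.9716^5 = +0.710148
d^3_{0,1}(2.6634) = +0.002507 -0.126588 +0.710148 = +0.586067
D = (+1.000000+0.000000i)·(+0.586067)·(-0.812011+0.583643i) = -0.475893+0.342054i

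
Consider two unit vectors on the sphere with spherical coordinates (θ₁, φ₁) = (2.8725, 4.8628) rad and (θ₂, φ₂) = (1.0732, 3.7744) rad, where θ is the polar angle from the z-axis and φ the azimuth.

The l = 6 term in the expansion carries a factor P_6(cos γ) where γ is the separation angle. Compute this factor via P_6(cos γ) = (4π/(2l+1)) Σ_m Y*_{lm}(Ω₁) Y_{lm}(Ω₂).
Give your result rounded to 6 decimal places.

Term-by-term m-sum for l=6 (normalisation 4π/13 = 0.966644):
  [-6]  conj(Y_{6,-6})(Ω₁) = -0.000106-0.000134i ; Y_{6,-6}(Ω₂) = -0.176351+0.135530i ; Δ = +0.000037+0.000009i
  [-5]  conj(Y_{6,-5})(Ω₁) = -0.001464+0.001565i ; Y_{6,-5}(Ω₂) = +0.418400-0.009392i ; Δ = -0.000598+0.000668i
  [-4]  conj(Y_{6,-4})(Ω₁) = +0.013551+0.009304i ; Y_{6,-4}(Ω₂) = -0.262546-0.183641i ; Δ = -0.001849-0.004931i
  [-3]  conj(Y_{6,-3})(Ω₁) = +0.037164-0.076693i ; Y_{6,-3}(Ω₂) = -0.033529-0.098650i ; Δ = -0.008812-0.001095i
  [-2]  conj(Y_{6,-2})(Ω₁) = -0.280814-0.087119i ; Y_{6,-2}(Ω₂) = -0.104886+0.332947i ; Δ = +0.058460-0.084359i
  [-1]  conj(Y_{6,-1})(Ω₁) = -0.088922+0.586727i ; Y_{6,-1}(Ω₂) = +0.016996-0.012465i ; Δ = +0.005802+0.011080i
  [+0]  conj(Y_{6,0})(Ω₁) = +0.377129-0.000000i ; Y_{6,0}(Ω₂) = +0.337131+0.000000i ; Δ = +0.127142+0.000000i
  [+1]  conj(Y_{6,1})(Ω₁) = +0.088922+0.586727i ; Y_{6,1}(Ω₂) = -0.016996-0.012465i ; Δ = +0.005802-0.011080i
  [+2]  conj(Y_{6,2})(Ω₁) = -0.280814+0.087119i ; Y_{6,2}(Ω₂) = -0.104886-0.332947i ; Δ = +0.058460+0.084359i
  [+3]  conj(Y_{6,3})(Ω₁) = -0.037164-0.076693i ; Y_{6,3}(Ω₂) = +0.033529-0.098650i ; Δ = -0.008812+0.001095i
  [+4]  conj(Y_{6,4})(Ω₁) = +0.013551-0.009304i ; Y_{6,4}(Ω₂) = -0.262546+0.183641i ; Δ = -0.001849+0.004931i
  [+5]  conj(Y_{6,5})(Ω₁) = +0.001464+0.001565i ; Y_{6,5}(Ω₂) = -0.418400-0.009392i ; Δ = -0.000598-0.000668i
  [+6]  conj(Y_{6,6})(Ω₁) = -0.000106+0.000134i ; Y_{6,6}(Ω₂) = -0.176351-0.135530i ; Δ = +0.000037-0.000009i
Total Σ_m = +0.233222-0.000000i. Multiply by 0.966644: +0.225442-0.000000i. P_6(cos γ) = 0.225442

0.225442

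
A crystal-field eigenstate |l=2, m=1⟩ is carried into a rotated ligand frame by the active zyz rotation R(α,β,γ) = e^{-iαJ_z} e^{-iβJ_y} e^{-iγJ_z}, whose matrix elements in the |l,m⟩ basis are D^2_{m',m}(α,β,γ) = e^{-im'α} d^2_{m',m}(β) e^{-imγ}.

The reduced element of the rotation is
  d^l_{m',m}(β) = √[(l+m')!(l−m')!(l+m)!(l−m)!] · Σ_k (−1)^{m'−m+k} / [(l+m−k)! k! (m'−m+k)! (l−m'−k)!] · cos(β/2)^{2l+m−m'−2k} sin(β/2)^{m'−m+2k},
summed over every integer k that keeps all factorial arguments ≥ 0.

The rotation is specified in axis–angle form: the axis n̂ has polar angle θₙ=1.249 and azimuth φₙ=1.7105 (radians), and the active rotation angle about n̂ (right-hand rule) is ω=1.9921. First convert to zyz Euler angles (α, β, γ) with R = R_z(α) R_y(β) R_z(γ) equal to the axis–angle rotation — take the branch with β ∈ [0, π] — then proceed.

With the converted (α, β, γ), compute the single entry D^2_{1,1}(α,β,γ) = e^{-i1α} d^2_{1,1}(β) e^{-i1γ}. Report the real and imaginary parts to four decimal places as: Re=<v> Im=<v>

Axis–angle → zyz. n̂ = (sinθₙcosφₙ, sinθₙsinφₙ, cosθₙ) = (-0.132102, +0.939426, +0.316271), ω = 1.9921.
R = I cosω + sinω [n̂]ₓ + (1−cosω) n̂n̂ᵀ gives
  R = [-0.384363, -0.463466, +0.798414; +0.113765, +0.834479, +0.539169; -0.916146, +0.298068, -0.268017]
β = atan2(√(R₁₃²+R₂₃²), R₃₃) = 1.842130; α = atan2(R₂₃, R₁₃) mod 2π = 0.593956; γ = atan2(R₃₂, −R₃₁) mod 2π = 0.314548
D^2_{1,1}(0.5940,1.8421,0.3145) = e^{-i·1·0.5940}·d^2_{1,1}(1.8421)·e^{-i·1·0.3145}. Compute d first:
c=cos(1.842130/2)=0.604972, s=sin(1.842130/2)=0.796246; N=√[6·1·6·1]=6.000000
The bounds max(0,m−m')=0 and min(l+m,l−m')=1 give 2 terms
  k=0: (−1)^0·6.0000/(6)·0.6050^4·0.7962^0 = +0.133950
  k=1: (−1)^1·6.0000/(2)·0.6050^2·0.7962^2 = -0.696125
d^2_{1,1}(1.8421) = +0.133950 -0.696125 = -0.562175
Attach z-rotation phases: D = e^{-i(1)(0.5940)}·(-0.562175)·e^{-i(1)(0.3145)} = -0.345696+0.443323i

Re=-0.3457 Im=0.4433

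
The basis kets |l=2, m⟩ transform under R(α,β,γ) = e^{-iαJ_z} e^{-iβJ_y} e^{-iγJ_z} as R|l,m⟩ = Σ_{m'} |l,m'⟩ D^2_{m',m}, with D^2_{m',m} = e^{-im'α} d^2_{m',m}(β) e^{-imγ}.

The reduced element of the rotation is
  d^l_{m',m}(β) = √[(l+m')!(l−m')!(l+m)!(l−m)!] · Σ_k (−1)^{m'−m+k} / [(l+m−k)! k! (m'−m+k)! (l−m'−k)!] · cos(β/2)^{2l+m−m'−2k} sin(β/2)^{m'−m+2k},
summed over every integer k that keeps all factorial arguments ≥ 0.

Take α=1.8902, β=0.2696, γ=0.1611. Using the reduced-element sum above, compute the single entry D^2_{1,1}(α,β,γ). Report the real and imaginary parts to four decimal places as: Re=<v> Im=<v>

D^2_{1,1}(1.8902,0.2696,0.1611) = e^{-i·1·1.8902}·d^2_{1,1}(0.2696)·e^{-i·1·0.1611}. Compute d first:
Half-angle: c=0.990928, s=0.134392. N=√(6·1·6·1)=6.000000
The bounds max(0,m−m')=0 and min(l+m,l−m')=1 give 2 terms
  k=0: (−1)^0·6.0000/(6)·0.9909^4·0.1344^0 = +0.964204
  k=1: (−1)^1·6.0000/(2)·0.9909^2·0.1344^2 = -0.053205
d^2_{1,1}(0.2696) = +0.964204 -0.053205 = +0.910999
Attach z-rotation phases: D = e^{-i(1)(1.8902)}·(+0.910999)·e^{-i(1)(0.1611)} = -0.421087-0.807839i

Re=-0.4211 Im=-0.8078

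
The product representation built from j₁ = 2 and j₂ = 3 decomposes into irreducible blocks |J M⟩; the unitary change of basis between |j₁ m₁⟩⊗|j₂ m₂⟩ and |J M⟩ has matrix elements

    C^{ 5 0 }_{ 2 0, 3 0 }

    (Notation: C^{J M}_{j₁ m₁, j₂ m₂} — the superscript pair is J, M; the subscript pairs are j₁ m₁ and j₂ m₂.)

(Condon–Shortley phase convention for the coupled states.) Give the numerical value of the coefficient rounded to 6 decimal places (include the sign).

+√(10/21) ≈ +0.690066

j₁+j₂−J=0  J+j₁−j₂=4  J−j₁+j₂=6  j₁+j₂+J+1=11
(j₁±m₁, j₂±m₂, J±M) = (2,2,3,3,5,5)
P² = 69120/7
sum k=0..0:
  [0] +1/144 = 1/144
S = 1/144
C² = P²·S² = 10/21 ; C = +0.690066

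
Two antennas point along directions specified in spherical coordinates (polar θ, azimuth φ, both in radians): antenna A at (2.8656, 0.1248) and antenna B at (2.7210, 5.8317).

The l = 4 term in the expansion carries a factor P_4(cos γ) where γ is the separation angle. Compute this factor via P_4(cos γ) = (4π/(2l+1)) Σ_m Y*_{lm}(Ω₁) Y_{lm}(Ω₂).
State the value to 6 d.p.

Summing Y*_{l m}(θ₁,φ₁)·Y_{l m}(θ₂,φ₂) over m ∈ [−4, 4]; prefactor 4π/(2·4+1) = 1.396263:
  [-4]  conj(Y_{4,-4})(Ω₁) = +0.002142+0.001168i ; Y_{4,-4}(Ω₂) = -0.002865+0.011961i ; Δ = -0.000020+0.000022i
  [-3]  conj(Y_{4,-3})(Ω₁) = -0.022681-0.008912i ; Y_{4,-3}(Ω₂) = -0.016695-0.075961i ; Δ = -0.000298+0.001872i
  [-2]  conj(Y_{4,-2})(Ω₁) = +0.131914+0.033627i ; Y_{4,-2}(Ω₂) = +0.166915+0.211627i ; Δ = +0.014902+0.033529i
  [-1]  conj(Y_{4,-1})(Ω₁) = -0.428321-0.053734i ; Y_{4,-1}(Ω₂) = -0.449487-0.217951i ; Δ = +0.180814+0.117506i
  [+0]  conj(Y_{4,0})(Ω₁) = +0.552486-0.000000i ; Y_{4,0}(Ω₂) = +0.243764+0.000000i ; Δ = +0.134676+0.000000i
  [+1]  conj(Y_{4,1})(Ω₁) = +0.428321-0.053734i ; Y_{4,1}(Ω₂) = +0.449487-0.217951i ; Δ = +0.180814-0.117506i
  [+2]  conj(Y_{4,2})(Ω₁) = +0.131914-0.033627i ; Y_{4,2}(Ω₂) = +0.166915-0.211627i ; Δ = +0.014902-0.033529i
  [+3]  conj(Y_{4,3})(Ω₁) = +0.022681-0.008912i ; Y_{4,3}(Ω₂) = +0.016695-0.075961i ; Δ = -0.000298-0.001872i
  [+4]  conj(Y_{4,4})(Ω₁) = +0.002142-0.001168i ; Y_{4,4}(Ω₂) = -0.002865-0.011961i ; Δ = -0.000020-0.000022i
Total Σ_m = +0.525471-0.000000i. Multiply by 1.396263: +0.733695-0.000000i. P_4(cos γ) = 0.733695

0.733695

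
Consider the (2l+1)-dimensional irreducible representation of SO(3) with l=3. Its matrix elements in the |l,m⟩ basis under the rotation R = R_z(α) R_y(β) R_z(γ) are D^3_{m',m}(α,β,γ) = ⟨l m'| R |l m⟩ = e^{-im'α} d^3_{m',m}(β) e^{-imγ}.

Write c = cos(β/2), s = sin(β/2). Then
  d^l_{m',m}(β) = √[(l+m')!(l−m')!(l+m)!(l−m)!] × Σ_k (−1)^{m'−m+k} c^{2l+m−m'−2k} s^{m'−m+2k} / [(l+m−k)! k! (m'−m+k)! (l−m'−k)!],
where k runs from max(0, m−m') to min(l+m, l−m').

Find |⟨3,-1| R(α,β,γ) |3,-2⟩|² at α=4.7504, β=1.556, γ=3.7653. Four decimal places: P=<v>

First d^3_{-1,-2}(β=1.5560), then the phase factors e^{-i(-1)α} and e^{-i(-2)γ}:
With c≡cos(β/2)=0.712319 and s≡sin(β/2)=0.701856, N=[2·24·1·120]^{1/2}=75.894664
The bounds max(0,m−m')=0 and min(l+m,l−m')=1 give 2 terms
  k=0: (−1)^1·75.8947/(24)·0.7123^5·0.7019^1 = -0.407024
  k=1: (−1)^2·75.8947/(12)·0.7123^3·0.7019^3 = +0.790310
d^3_{-1,-2}(1.5560) = -0.407024 +0.790310 = +0.383286
|D^3_{-1,-2}|² = |d^3_{-1,-2}(β)|² = (+0.383286)² = 0.146908 (the z-rotation phases have unit modulus)

P=0.1469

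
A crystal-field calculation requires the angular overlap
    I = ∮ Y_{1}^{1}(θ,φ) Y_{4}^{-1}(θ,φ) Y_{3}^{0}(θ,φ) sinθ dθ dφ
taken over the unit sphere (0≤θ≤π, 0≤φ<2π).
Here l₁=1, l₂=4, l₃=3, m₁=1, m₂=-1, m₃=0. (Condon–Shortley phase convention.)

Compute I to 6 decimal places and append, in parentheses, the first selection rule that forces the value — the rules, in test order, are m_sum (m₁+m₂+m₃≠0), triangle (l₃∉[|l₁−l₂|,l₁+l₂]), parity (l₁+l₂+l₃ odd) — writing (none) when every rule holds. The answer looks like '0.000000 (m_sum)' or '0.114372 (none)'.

-0.194664 (none)

Rules hold: Σm=0, L=8 even, 3≤3≤5.
N = 3·9·7 = 189
Δ = 2!·0!·6!/9! = 1/252
Racah Σ t=1..1: t=1:−1/36 = -1/36
⇒ 3j(1 4 3; 0 0 0)² = 4/63, sgn +1
Racah Σ t=0..0: t=0:+1/72 = 1/72
⇒ 3j(1 4 3; 1 -1 0)² = 5/126, sgn -1
4πI² = N·(3j₀)²·(3jₘ)² = 10/21
I = -1·√(0.47619/4π) = -0.19466390
No selection rule forces the value: the integral is nonzero (none).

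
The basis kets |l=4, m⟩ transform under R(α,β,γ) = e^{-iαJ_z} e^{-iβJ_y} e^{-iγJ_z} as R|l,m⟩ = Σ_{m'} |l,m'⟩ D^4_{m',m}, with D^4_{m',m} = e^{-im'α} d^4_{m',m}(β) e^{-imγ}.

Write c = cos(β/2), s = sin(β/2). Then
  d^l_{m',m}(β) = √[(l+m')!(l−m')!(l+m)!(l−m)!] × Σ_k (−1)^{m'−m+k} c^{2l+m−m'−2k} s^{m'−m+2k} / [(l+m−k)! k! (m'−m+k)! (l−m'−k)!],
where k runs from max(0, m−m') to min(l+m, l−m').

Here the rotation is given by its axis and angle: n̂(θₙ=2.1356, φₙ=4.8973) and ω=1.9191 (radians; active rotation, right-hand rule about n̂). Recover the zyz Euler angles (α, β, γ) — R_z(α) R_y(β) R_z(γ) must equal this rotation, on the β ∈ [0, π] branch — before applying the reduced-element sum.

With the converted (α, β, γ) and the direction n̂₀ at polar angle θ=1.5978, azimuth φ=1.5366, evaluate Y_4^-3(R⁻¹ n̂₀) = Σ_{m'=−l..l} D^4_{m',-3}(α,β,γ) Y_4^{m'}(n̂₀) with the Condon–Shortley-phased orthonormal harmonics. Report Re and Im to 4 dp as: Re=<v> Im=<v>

Re=0.1816 Im=-0.3477

Axis–angle → zyz. n̂ = (sinθₙcosφₙ, sinθₙsinφₙ, cosθₙ) = (+0.155305, -0.830294, -0.535250), ω = 1.9191.
R = I cosω + sinω [n̂]ₓ + (1−cosω) n̂n̂ᵀ gives
  R = [-0.308952, +0.330151, -0.891936; -0.676069, +0.583375, +0.450116; +0.668939, +0.742074, +0.042970]
β = atan2(√(R₁₃²+R₂₃²), R₃₃) = 1.527813; α = atan2(R₂₃, R₁₃) mod 2π = 2.674231; γ = atan2(R₃₂, −R₃₁) mod 2π = 2.304409
Need the full column D^4_{m',-3} for m'=−4..4 at α=2.6742, β=1.5278, γ=2.3044.
cos(β/2)=0.722139, sin(β/2)=0.691748
d^4_{-4,-3}: single k=1 term ⇒ +0.200373;  D = +0.065193-0.189471i
d^4_{-3,-3}: k∈[0..1] ⇒ +0.073955 -0.475028 = -0.401073;  D = +0.287363-0.279788i
d^4_{-2,-3}: k∈[0..1] ⇒ -0.265068 +0.729681 = +0.464613;  D = +0.443214-0.139379i
d^4_{-1,-3}: k∈[0..1] ⇒ +0.538631 -0.823747 = -0.285116;  D = +0.281352+0.046178i
d^4_{0,-3}: k∈[0..1] ⇒ -0.769151 +0.705774 = -0.063377;  D = -0.051209-0.037340i
d^4_{1,-3}: k∈[0..1] ⇒ +0.823747 -0.453523 = +0.370224;  D = -0.168788-0.329509i
d^4_{2,-3}: k∈[0..1] ⇒ -0.669556 +0.204795 = -0.464761;  D = -0.002803-0.464753i
d^4_{3,-3}: k∈[0..1] ⇒ +0.399969 -0.052430 = +0.347539;  D = +0.154703-0.311208i
d^4_{4,-3}: single k=0 term ⇒ -0.154811;  D = +0.123978-0.092713i
Y_4^{m'}(θ=1.5978,φ=1.5366) and Σ D·Y over m':
  (+0.0652-0.1895i)·(+0.4378+0.0603i)  (+0.2874-0.2798i)·(+0.0035-0.0336i)  (+0.4432-0.1394i)·(+0.3318+0.0227i)  (+0.2814+0.0462i)·(+0.0013-0.0382i)  (-0.0512-0.0373i)·(+0.3150+0.0000i)  (-0.1688-0.3295i)·(-0.0013-0.0382i)  (-0.0028-0.4648i)·(+0.3318-0.0227i)  (+0.1547-0.3112i)·(-0.0035-0.0336i)  (+0.1240-0.0927i)·(+0.4378-0.0603i)
Y_4^-3(R⁻¹ n̂) = +0.181612-0.347694i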